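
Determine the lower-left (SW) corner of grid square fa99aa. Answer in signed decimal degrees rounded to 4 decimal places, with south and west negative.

-81.0000, -62.0000

Field F=5, A=0: +5·20° lon, +0·10° lat → SW at lon -80°, lat -90°.
Square 9, 9: +9·2° lon, +9·1° lat → SW at lon -62°, lat -81°.
Subsquare a=0, a=0: +0·0.0833333° lon, +0·0.0416667° lat → SW at lon -62°, lat -81°.
latitude -81.0000, longitude -62.0000.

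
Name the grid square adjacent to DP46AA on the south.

DP45ax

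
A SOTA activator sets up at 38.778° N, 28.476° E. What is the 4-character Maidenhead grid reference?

KM48

Add 180° to longitude and 90° to latitude: 208.48, 128.78.
Field: 208.48/20 → 10 → K, 128.78/10 → 12 → M; chars KM.
Square: 8.48/2 → 4, 8.78/1 → 8; chars 48.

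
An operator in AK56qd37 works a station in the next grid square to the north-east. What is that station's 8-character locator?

AK56qd48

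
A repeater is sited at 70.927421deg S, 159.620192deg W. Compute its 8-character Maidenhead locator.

Shift to the Maidenhead origin (180°W, 90°S): lon 20.37981, lat 19.07258.
Field: 20.37981/20 → 1 → B, 19.07258/10 → 1 → B; chars BB.
Square: 0.37981/2 → 0, 9.07258/1 → 9; chars 09.
Subsquare: 0.37981/0.0833333 → 4 → e, 0.07258/0.0416667 → 1 → b; chars eb.
Extended square: 0.04647/0.00833333 → 5, 0.03091/0.00416667 → 7; chars 57.

BB09eb57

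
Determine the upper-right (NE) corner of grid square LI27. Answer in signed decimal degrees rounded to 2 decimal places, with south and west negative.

-2.00, 46.00

Field L=11, I=8: +11·20° lon, +8·10° lat → SW at lon 40°, lat -10°.
Square 2, 7: +2·2° lon, +7·1° lat → SW at lon 44°, lat -3°.
Cell spans 2° lon × 1° lat. NE corner is SW corner plus one full cell.
latitude -2.00, longitude 46.00.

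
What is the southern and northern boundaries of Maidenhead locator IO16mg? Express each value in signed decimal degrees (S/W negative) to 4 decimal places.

Field I=8, O=14: +8·20° lon, +14·10° lat → SW at lon -20°, lat 50°.
Square 1, 6: +1·2° lon, +6·1° lat → SW at lon -18°, lat 56°.
Subsquare m=12, g=6: +12·0.0833333° lon, +6·0.0416667° lat → SW at lon -17°, lat 56.25°.
Cell spans 0.0833333° lon × 0.0416667° lat.
south 56.2500, north 56.2917.

56.2500, 56.2917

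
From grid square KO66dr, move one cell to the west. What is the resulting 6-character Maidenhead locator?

KO66cr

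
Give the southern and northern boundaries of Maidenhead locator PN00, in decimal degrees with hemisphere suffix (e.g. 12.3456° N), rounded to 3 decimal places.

Field P=15, N=13: +15·20° lon, +13·10° lat → SW at lon 120°, lat 40°.
Square 0, 0: +0·2° lon, +0·1° lat → SW at lon 120°, lat 40°.
Cell spans 2° lon × 1° lat.
south 40.000° N, north 41.000° N.

40.000° N, 41.000° N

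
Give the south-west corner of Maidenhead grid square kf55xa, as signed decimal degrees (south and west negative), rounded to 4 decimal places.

-35.0000, 31.9167

Field K=10, F=5: +10·20° lon, +5·10° lat → SW at lon 20°, lat -40°.
Square 5, 5: +5·2° lon, +5·1° lat → SW at lon 30°, lat -35°.
Subsquare x=23, a=0: +23·0.0833333° lon, +0·0.0416667° lat → SW at lon 31.9167°, lat -35°.
latitude -35.0000, longitude 31.9167.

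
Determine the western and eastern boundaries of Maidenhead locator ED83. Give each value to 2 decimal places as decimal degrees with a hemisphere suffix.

84.00° W, 82.00° W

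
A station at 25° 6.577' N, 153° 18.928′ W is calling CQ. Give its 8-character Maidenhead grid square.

BL35ic26

Add 180° to longitude and 90° to latitude: 26.68453, 115.10962.
Field: 26.68453/20 → 1 → B, 115.10962/10 → 11 → L; chars BL.
Square: 6.68453/2 → 3, 5.10962/1 → 5; chars 35.
Subsquare: 0.68453/0.0833333 → 8 → i, 0.10962/0.0416667 → 2 → c; chars ic.
Extended square: 0.01787/0.00833333 → 2, 0.02628/0.00416667 → 6; chars 26.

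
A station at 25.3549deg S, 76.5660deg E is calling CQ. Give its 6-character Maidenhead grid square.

MG84gp

Add 180° to longitude and 90° to latitude: 256.5660, 64.6451.
Field (20°×10°, letters A–R): lon ⌊256.5660/20⌋ = 12 → M; lat ⌊64.6451/10⌋ = 6 → G.
Square (2°×1°, digits 0–9): lon ⌊16.5660/2⌋ = 8; lat ⌊4.6451/1⌋ = 4.
Subsquare (5′×2.5′, letters a–x): lon ⌊0.5660/0.0833333⌋ = 6 → g; lat ⌊0.6451/0.0416667⌋ = 15 → p.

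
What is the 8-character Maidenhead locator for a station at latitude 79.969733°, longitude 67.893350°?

MQ39wx72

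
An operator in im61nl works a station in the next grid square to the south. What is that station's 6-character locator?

Latitude subsquare l = 11; −1 → 10 = k.
The longitude characters are unchanged.

IM61nk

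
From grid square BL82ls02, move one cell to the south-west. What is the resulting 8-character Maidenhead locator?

BL82ks91

Longitude extended square 0; −1 → -1, wraps to 9, carry into subsquare.
Longitude subsquare l = 11; −1 → 10 = k.
Latitude extended square 2; −1 → 1.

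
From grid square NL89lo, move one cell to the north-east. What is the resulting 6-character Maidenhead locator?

NL89mp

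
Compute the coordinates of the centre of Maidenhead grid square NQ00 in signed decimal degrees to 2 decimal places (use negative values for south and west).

70.50, 81.00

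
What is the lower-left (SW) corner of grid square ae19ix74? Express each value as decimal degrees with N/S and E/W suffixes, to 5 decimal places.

Field A=0, E=4: +0·20° lon, +4·10° lat → SW at lon -180°, lat -50°.
Square 1, 9: +1·2° lon, +9·1° lat → SW at lon -178°, lat -41°.
Subsquare i=8, x=23: +8·0.0833333° lon, +23·0.0416667° lat → SW at lon -177.333°, lat -40.0417°.
Extended square 7, 4: +7·0.00833333° lon, +4·0.00416667° lat → SW at lon -177.275°, lat -40.025°.
latitude 40.02500° S, longitude 177.27500° W.

40.02500° S, 177.27500° W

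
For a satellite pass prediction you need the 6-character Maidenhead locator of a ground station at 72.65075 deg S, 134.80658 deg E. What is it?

Shift to the Maidenhead origin (180°W, 90°S): lon 314.8066, lat 17.3492.
Field (20°×10°, letters A–R): 314.8066/20 → 15 → P, 17.3492/10 → 1 → B; chars PB.
Square (2°×1°, digits 0–9): 14.8066/2 → 7, 7.3492/1 → 7; chars 77.
Subsquare (5′×2.5′, letters a–x): 0.8066/0.0833333 → 9 → j, 0.3492/0.0416667 → 8 → i; chars ji.

PB77ji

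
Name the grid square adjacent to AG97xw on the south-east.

BG07av

Longitude subsquare x = 23; +1 → 24, wraps to 0 = a, carry into square.
Longitude square 9; +1 → 10, wraps to 0, carry into field.
Longitude field A = 0; +1 → 1 = B.
Latitude subsquare w = 22; −1 → 21 = v.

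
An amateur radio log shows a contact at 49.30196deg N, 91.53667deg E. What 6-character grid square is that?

NN59sh

Shift to the Maidenhead origin (180°W, 90°S): lon 271.5367, lat 139.3020.
Field: lon ⌊271.5367/20⌋ = 13 → N; lat ⌊139.3020/10⌋ = 13 → N.
Square: lon ⌊11.5367/2⌋ = 5; lat ⌊9.3020/1⌋ = 9.
Subsquare: lon ⌊1.5367/0.0833333⌋ = 18 → s; lat ⌊0.3020/0.0416667⌋ = 7 → h.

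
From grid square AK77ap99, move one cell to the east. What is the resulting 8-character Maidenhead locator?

Longitude extended square 9; +1 → 10, wraps to 0, carry into subsquare.
Longitude subsquare a = 0; +1 → 1 = b.
The latitude characters are unchanged.

AK77bp09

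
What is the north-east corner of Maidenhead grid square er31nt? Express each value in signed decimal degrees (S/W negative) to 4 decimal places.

Field E=4, R=17: +4·20° lon, +17·10° lat → SW at lon -100°, lat 80°.
Square 3, 1: +3·2° lon, +1·1° lat → SW at lon -94°, lat 81°.
Subsquare n=13, t=19: +13·0.0833333° lon, +19·0.0416667° lat → SW at lon -92.9167°, lat 81.7917°.
Cell spans 0.0833333° lon × 0.0416667° lat. NE corner is SW corner plus one full cell.
latitude 81.8333, longitude -92.8333.

81.8333, -92.8333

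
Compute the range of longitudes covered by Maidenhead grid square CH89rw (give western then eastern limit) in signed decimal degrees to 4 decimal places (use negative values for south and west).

Field C=2, H=7: +2·20° lon, +7·10° lat → SW at lon -140°, lat -20°.
Square 8, 9: +8·2° lon, +9·1° lat → SW at lon -124°, lat -11°.
Subsquare r=17, w=22: +17·0.0833333° lon, +22·0.0416667° lat → SW at lon -122.583°, lat -10.0833°.
Cell spans 0.0833333° lon × 0.0416667° lat.
west -122.5833, east -122.5000.

-122.5833, -122.5000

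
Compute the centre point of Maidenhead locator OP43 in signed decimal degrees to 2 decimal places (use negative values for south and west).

63.50, 109.00

Field O=14, P=15: +14·20° lon, +15·10° lat → SW at lon 100°, lat 60°.
Square 4, 3: +4·2° lon, +3·1° lat → SW at lon 108°, lat 63°.
Cell spans 2° lon × 1° lat. Centre is SW corner plus half of each.
latitude 63.50, longitude 109.00.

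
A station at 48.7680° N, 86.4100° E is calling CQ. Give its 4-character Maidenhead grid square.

Shift to the Maidenhead origin (180°W, 90°S): lon 266.41, lat 138.77.
Field: 266.41/20 → 13 → N, 138.77/10 → 13 → N; chars NN.
Square: 6.41/2 → 3, 8.77/1 → 8; chars 38.

NN38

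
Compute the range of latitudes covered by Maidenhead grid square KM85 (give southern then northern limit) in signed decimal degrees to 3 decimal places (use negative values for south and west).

35.000, 36.000

Field K=10, M=12: +10·20° lon, +12·10° lat → SW at lon 20°, lat 30°.
Square 8, 5: +8·2° lon, +5·1° lat → SW at lon 36°, lat 35°.
Cell spans 2° lon × 1° lat.
south 35.000, north 36.000.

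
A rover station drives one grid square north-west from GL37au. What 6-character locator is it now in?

GL27xv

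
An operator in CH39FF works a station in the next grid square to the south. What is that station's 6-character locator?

Latitude subsquare f = 5; −1 → 4 = e.
The longitude characters are unchanged.

CH39fe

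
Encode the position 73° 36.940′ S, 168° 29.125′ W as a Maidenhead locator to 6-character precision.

AB56sj

Shift to the Maidenhead origin (180°W, 90°S): lon 11.5146, lat 16.3843.
Field: 11.5146/20 → 0 → A, 16.3843/10 → 1 → B; chars AB.
Square: 11.5146/2 → 5, 6.3843/1 → 6; chars 56.
Subsquare: 1.5146/0.0833333 → 18 → s, 0.3843/0.0416667 → 9 → j; chars sj.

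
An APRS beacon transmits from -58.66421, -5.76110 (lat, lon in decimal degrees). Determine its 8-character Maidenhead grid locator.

Shift to the Maidenhead origin (180°W, 90°S): lon 174.23890, lat 31.33579.
Field (20°×10°, letters A–R): 174.23890/20 → 8 → I, 31.33579/10 → 3 → D; chars ID.
Square (2°×1°, digits 0–9): 14.23890/2 → 7, 1.33579/1 → 1; chars 71.
Subsquare (5′×2.5′, letters a–x): 0.23890/0.0833333 → 2 → c, 0.33579/0.0416667 → 8 → i; chars ci.
Extended square (30″×15″, digits 0–9): 0.07223/0.00833333 → 8, 0.00246/0.00416667 → 0; chars 80.

ID71ci80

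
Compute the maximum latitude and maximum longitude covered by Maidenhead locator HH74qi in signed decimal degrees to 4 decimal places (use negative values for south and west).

Field H=7, H=7: +7·20° lon, +7·10° lat → SW at lon -40°, lat -20°.
Square 7, 4: +7·2° lon, +4·1° lat → SW at lon -26°, lat -16°.
Subsquare q=16, i=8: +16·0.0833333° lon, +8·0.0416667° lat → SW at lon -24.6667°, lat -15.6667°.
Cell spans 0.0833333° lon × 0.0416667° lat. NE corner is SW corner plus one full cell.
latitude -15.6250, longitude -24.5833.

-15.6250, -24.5833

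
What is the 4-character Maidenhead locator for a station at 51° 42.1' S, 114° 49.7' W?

Add 180° to longitude and 90° to latitude: 65.17, 38.30.
Field: lon ⌊65.17/20⌋ = 3 → D; lat ⌊38.30/10⌋ = 3 → D.
Square: lon ⌊5.17/2⌋ = 2; lat ⌊8.30/1⌋ = 8.

DD28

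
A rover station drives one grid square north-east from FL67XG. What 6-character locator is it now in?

FL77ah

Longitude subsquare x = 23; +1 → 24, wraps to 0 = a, carry into square.
Longitude square 6; +1 → 7.
Latitude subsquare g = 6; +1 → 7 = h.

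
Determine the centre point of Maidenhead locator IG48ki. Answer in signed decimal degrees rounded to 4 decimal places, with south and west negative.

-21.6458, -11.1250

Field I=8, G=6: +8·20° lon, +6·10° lat → SW at lon -20°, lat -30°.
Square 4, 8: +4·2° lon, +8·1° lat → SW at lon -12°, lat -22°.
Subsquare k=10, i=8: +10·0.0833333° lon, +8·0.0416667° lat → SW at lon -11.1667°, lat -21.6667°.
Cell spans 0.0833333° lon × 0.0416667° lat. Centre is SW corner plus half of each.
latitude -21.6458, longitude -11.1250.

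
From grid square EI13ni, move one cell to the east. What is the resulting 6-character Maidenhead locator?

EI13oi

Longitude subsquare n = 13; +1 → 14 = o.
The latitude characters are unchanged.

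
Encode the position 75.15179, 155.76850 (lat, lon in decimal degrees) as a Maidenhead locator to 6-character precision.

Offset from 180°W / 90°S: lon 335.7685°, lat 165.1518°.
Field: 335.7685/20 → 16 → Q, 165.1518/10 → 16 → Q; chars QQ.
Square: 15.7685/2 → 7, 5.1518/1 → 5; chars 75.
Subsquare: 1.7685/0.0833333 → 21 → v, 0.1518/0.0416667 → 3 → d; chars vd.

QQ75vd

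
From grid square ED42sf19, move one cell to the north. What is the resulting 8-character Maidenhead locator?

Latitude extended square 9; +1 → 10, wraps to 0, carry into subsquare.
Latitude subsquare f = 5; +1 → 6 = g.
The longitude characters are unchanged.

ED42sg10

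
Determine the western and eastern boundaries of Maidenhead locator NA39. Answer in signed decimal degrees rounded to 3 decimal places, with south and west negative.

Field N=13, A=0: +13·20° lon, +0·10° lat → SW at lon 80°, lat -90°.
Square 3, 9: +3·2° lon, +9·1° lat → SW at lon 86°, lat -81°.
Cell spans 2° lon × 1° lat.
west 86.000, east 88.000.

86.000, 88.000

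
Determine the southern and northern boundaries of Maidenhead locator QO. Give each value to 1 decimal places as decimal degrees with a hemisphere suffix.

Field Q=16, O=14: +16·20° lon, +14·10° lat → SW at lon 140°, lat 50°.
Cell spans 20° lon × 10° lat.
south 50.0° N, north 60.0° N.

50.0° N, 60.0° N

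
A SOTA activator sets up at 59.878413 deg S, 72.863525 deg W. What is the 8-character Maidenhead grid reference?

FD30nc69

Add 180° to longitude and 90° to latitude: 107.13648, 30.12159.
Field (20°×10°, letters A–R): lon ⌊107.13648/20⌋ = 5 → F; lat ⌊30.12159/10⌋ = 3 → D.
Square (2°×1°, digits 0–9): lon ⌊7.13648/2⌋ = 3; lat ⌊0.12159/1⌋ = 0.
Subsquare (5′×2.5′, letters a–x): lon ⌊1.13648/0.0833333⌋ = 13 → n; lat ⌊0.12159/0.0416667⌋ = 2 → c.
Extended square (30″×15″, digits 0–9): lon ⌊0.05314/0.00833333⌋ = 6; lat ⌊0.03825/0.00416667⌋ = 9.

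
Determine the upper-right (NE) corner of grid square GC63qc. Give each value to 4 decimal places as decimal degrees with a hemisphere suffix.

66.8750° S, 46.5833° W

Field G=6, C=2: +6·20° lon, +2·10° lat → SW at lon -60°, lat -70°.
Square 6, 3: +6·2° lon, +3·1° lat → SW at lon -48°, lat -67°.
Subsquare q=16, c=2: +16·0.0833333° lon, +2·0.0416667° lat → SW at lon -46.6667°, lat -66.9167°.
Cell spans 0.0833333° lon × 0.0416667° lat. NE corner is SW corner plus one full cell.
latitude 66.8750° S, longitude 46.5833° W.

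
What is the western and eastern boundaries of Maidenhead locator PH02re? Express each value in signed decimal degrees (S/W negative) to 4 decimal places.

Field P=15, H=7: +15·20° lon, +7·10° lat → SW at lon 120°, lat -20°.
Square 0, 2: +0·2° lon, +2·1° lat → SW at lon 120°, lat -18°.
Subsquare r=17, e=4: +17·0.0833333° lon, +4·0.0416667° lat → SW at lon 121.417°, lat -17.8333°.
Cell spans 0.0833333° lon × 0.0416667° lat.
west 121.4167, east 121.5000.

121.4167, 121.5000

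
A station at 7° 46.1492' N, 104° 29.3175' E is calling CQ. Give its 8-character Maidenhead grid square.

Offset from 180°W / 90°S: lon 284.48863°, lat 97.76915°.
Field: lon ⌊284.48863/20⌋ = 14 → O; lat ⌊97.76915/10⌋ = 9 → J.
Square: lon ⌊4.48863/2⌋ = 2; lat ⌊7.76915/1⌋ = 7.
Subsquare: lon ⌊0.48863/0.0833333⌋ = 5 → f; lat ⌊0.76915/0.0416667⌋ = 18 → s.
Extended square: lon ⌊0.07196/0.00833333⌋ = 8; lat ⌊0.01915/0.00416667⌋ = 4.

OJ27fs84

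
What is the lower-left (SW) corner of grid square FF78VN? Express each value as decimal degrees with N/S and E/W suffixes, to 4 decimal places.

Field F=5, F=5: +5·20° lon, +5·10° lat → SW at lon -80°, lat -40°.
Square 7, 8: +7·2° lon, +8·1° lat → SW at lon -66°, lat -32°.
Subsquare v=21, n=13: +21·0.0833333° lon, +13·0.0416667° lat → SW at lon -64.25°, lat -31.4583°.
latitude 31.4583° S, longitude 64.2500° W.

31.4583° S, 64.2500° W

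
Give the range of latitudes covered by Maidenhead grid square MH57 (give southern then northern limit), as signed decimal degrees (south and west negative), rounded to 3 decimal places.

-13.000, -12.000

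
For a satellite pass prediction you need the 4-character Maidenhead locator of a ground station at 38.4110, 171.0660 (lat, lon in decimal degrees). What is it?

Add 180° to longitude and 90° to latitude: 351.07, 128.41.
Field: lon ⌊351.07/20⌋ = 17 → R; lat ⌊128.41/10⌋ = 12 → M.
Square: lon ⌊11.07/2⌋ = 5; lat ⌊8.41/1⌋ = 8.

RM58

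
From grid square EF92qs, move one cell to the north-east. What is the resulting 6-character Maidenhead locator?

EF92rt

Longitude subsquare q = 16; +1 → 17 = r.
Latitude subsquare s = 18; +1 → 19 = t.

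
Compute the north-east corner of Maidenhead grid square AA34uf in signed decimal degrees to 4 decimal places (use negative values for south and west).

-85.7500, -172.2500

Field A=0, A=0: +0·20° lon, +0·10° lat → SW at lon -180°, lat -90°.
Square 3, 4: +3·2° lon, +4·1° lat → SW at lon -174°, lat -86°.
Subsquare u=20, f=5: +20·0.0833333° lon, +5·0.0416667° lat → SW at lon -172.333°, lat -85.7917°.
Cell spans 0.0833333° lon × 0.0416667° lat. NE corner is SW corner plus one full cell.
latitude -85.7500, longitude -172.2500.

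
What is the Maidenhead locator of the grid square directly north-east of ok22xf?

OK32ag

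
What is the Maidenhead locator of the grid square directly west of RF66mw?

RF66lw

Longitude subsquare m = 12; −1 → 11 = l.
The latitude characters are unchanged.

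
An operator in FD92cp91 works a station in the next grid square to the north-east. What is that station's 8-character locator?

Longitude extended square 9; +1 → 10, wraps to 0, carry into subsquare.
Longitude subsquare c = 2; +1 → 3 = d.
Latitude extended square 1; +1 → 2.

FD92dp02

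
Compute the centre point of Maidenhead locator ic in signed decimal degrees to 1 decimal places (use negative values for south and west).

-65.0, -10.0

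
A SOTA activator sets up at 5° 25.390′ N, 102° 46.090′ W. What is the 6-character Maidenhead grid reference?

DJ85ok

Add 180° to longitude and 90° to latitude: 77.2318, 95.4232.
Field: lon ⌊77.2318/20⌋ = 3 → D; lat ⌊95.4232/10⌋ = 9 → J.
Square: lon ⌊17.2318/2⌋ = 8; lat ⌊5.4232/1⌋ = 5.
Subsquare: lon ⌊1.2318/0.0833333⌋ = 14 → o; lat ⌊0.4232/0.0416667⌋ = 10 → k.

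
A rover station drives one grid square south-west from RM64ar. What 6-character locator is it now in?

RM54xq

Longitude subsquare a = 0; −1 → -1, wraps to 23 = x, carry into square.
Longitude square 6; −1 → 5.
Latitude subsquare r = 17; −1 → 16 = q.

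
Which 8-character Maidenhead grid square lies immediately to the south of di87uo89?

DI87uo88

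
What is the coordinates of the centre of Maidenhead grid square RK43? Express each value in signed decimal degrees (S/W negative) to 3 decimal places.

13.500, 169.000

Field R=17, K=10: +17·20° lon, +10·10° lat → SW at lon 160°, lat 10°.
Square 4, 3: +4·2° lon, +3·1° lat → SW at lon 168°, lat 13°.
Cell spans 2° lon × 1° lat. Centre is SW corner plus half of each.
latitude 13.500, longitude 169.000.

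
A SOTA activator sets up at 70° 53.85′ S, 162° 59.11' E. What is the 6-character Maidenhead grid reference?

RB19lc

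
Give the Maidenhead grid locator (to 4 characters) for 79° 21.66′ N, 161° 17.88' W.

AQ99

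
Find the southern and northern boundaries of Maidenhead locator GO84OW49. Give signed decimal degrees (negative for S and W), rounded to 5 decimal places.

Field G=6, O=14: +6·20° lon, +14·10° lat → SW at lon -60°, lat 50°.
Square 8, 4: +8·2° lon, +4·1° lat → SW at lon -44°, lat 54°.
Subsquare o=14, w=22: +14·0.0833333° lon, +22·0.0416667° lat → SW at lon -42.8333°, lat 54.9167°.
Extended square 4, 9: +4·0.00833333° lon, +9·0.00416667° lat → SW at lon -42.8°, lat 54.9542°.
Cell spans 0.00833333° lon × 0.00416667° lat.
south 54.95417, north 54.95833.

54.95417, 54.95833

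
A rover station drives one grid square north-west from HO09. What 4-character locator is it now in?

Longitude square 0; −1 → -1, wraps to 9, carry into field.
Longitude field H = 7; −1 → 6 = G.
Latitude square 9; +1 → 10, wraps to 0, carry into field.
Latitude field O = 14; +1 → 15 = P.

GP90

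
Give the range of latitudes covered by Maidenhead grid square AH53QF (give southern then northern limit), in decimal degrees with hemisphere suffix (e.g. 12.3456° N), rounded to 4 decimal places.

16.7917° S, 16.7500° S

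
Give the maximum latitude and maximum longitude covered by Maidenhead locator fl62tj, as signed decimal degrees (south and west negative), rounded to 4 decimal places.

22.4167, -66.3333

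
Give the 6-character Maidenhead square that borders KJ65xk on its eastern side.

KJ75ak

Longitude subsquare x = 23; +1 → 24, wraps to 0 = a, carry into square.
Longitude square 6; +1 → 7.
The latitude characters are unchanged.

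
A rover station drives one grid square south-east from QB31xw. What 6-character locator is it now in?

QB41av

Longitude subsquare x = 23; +1 → 24, wraps to 0 = a, carry into square.
Longitude square 3; +1 → 4.
Latitude subsquare w = 22; −1 → 21 = v.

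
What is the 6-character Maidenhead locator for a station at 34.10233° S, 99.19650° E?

NF95ov

Shift to the Maidenhead origin (180°W, 90°S): lon 279.1965, lat 55.8977.
Field: lon ⌊279.1965/20⌋ = 13 → N; lat ⌊55.8977/10⌋ = 5 → F.
Square: lon ⌊19.1965/2⌋ = 9; lat ⌊5.8977/1⌋ = 5.
Subsquare: lon ⌊1.1965/0.0833333⌋ = 14 → o; lat ⌊0.8977/0.0416667⌋ = 21 → v.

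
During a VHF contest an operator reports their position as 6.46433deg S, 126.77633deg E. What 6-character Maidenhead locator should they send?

PI33jm

Add 180° to longitude and 90° to latitude: 306.7763, 83.5357.
Field: lon ⌊306.7763/20⌋ = 15 → P; lat ⌊83.5357/10⌋ = 8 → I.
Square: lon ⌊6.7763/2⌋ = 3; lat ⌊3.5357/1⌋ = 3.
Subsquare: lon ⌊0.7763/0.0833333⌋ = 9 → j; lat ⌊0.5357/0.0416667⌋ = 12 → m.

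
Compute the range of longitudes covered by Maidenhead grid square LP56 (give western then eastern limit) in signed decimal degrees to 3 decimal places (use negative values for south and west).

Field L=11, P=15: +11·20° lon, +15·10° lat → SW at lon 40°, lat 60°.
Square 5, 6: +5·2° lon, +6·1° lat → SW at lon 50°, lat 66°.
Cell spans 2° lon × 1° lat.
west 50.000, east 52.000.

50.000, 52.000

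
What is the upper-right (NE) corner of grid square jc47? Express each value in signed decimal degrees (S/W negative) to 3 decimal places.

-62.000, 10.000

Field J=9, C=2: +9·20° lon, +2·10° lat → SW at lon 0°, lat -70°.
Square 4, 7: +4·2° lon, +7·1° lat → SW at lon 8°, lat -63°.
Cell spans 2° lon × 1° lat. NE corner is SW corner plus one full cell.
latitude -62.000, longitude 10.000.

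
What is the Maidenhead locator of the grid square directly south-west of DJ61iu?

DJ61ht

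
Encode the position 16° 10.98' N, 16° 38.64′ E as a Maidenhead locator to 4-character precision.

JK86

Add 180° to longitude and 90° to latitude: 196.64, 106.18.
Field (20°×10°, letters A–R): lon ⌊196.64/20⌋ = 9 → J; lat ⌊106.18/10⌋ = 10 → K.
Square (2°×1°, digits 0–9): lon ⌊16.64/2⌋ = 8; lat ⌊6.18/1⌋ = 6.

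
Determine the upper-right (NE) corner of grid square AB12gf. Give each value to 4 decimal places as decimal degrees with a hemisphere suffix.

Field A=0, B=1: +0·20° lon, +1·10° lat → SW at lon -180°, lat -80°.
Square 1, 2: +1·2° lon, +2·1° lat → SW at lon -178°, lat -78°.
Subsquare g=6, f=5: +6·0.0833333° lon, +5·0.0416667° lat → SW at lon -177.5°, lat -77.7917°.
Cell spans 0.0833333° lon × 0.0416667° lat. NE corner is SW corner plus one full cell.
latitude 77.7500° S, longitude 177.4167° W.

77.7500° S, 177.4167° W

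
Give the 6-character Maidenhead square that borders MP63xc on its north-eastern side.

Longitude subsquare x = 23; +1 → 24, wraps to 0 = a, carry into square.
Longitude square 6; +1 → 7.
Latitude subsquare c = 2; +1 → 3 = d.

MP73ad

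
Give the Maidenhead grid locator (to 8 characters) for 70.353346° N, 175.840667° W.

AQ20bi94

Offset from 180°W / 90°S: lon 4.15933°, lat 160.35335°.
Field: 4.15933/20 → 0 → A, 160.35335/10 → 16 → Q; chars AQ.
Square: 4.15933/2 → 2, 0.35335/1 → 0; chars 20.
Subsquare: 0.15933/0.0833333 → 1 → b, 0.35335/0.0416667 → 8 → i; chars bi.
Extended square: 0.07600/0.00833333 → 9, 0.02001/0.00416667 → 4; chars 94.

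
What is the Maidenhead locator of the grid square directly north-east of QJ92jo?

Longitude subsquare j = 9; +1 → 10 = k.
Latitude subsquare o = 14; +1 → 15 = p.

QJ92kp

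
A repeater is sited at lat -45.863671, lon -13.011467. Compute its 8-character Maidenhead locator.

Shift to the Maidenhead origin (180°W, 90°S): lon 166.98853, lat 44.13633.
Field: 166.98853/20 → 8 → I, 44.13633/10 → 4 → E; chars IE.
Square: 6.98853/2 → 3, 4.13633/1 → 4; chars 34.
Subsquare: 0.98853/0.0833333 → 11 → l, 0.13633/0.0416667 → 3 → d; chars ld.
Extended square: 0.07187/0.00833333 → 8, 0.01133/0.00416667 → 2; chars 82.

IE34ld82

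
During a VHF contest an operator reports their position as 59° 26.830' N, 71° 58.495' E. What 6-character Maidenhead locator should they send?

MO59xk

Shift to the Maidenhead origin (180°W, 90°S): lon 251.9749, lat 149.4472.
Field: lon ⌊251.9749/20⌋ = 12 → M; lat ⌊149.4472/10⌋ = 14 → O.
Square: lon ⌊11.9749/2⌋ = 5; lat ⌊9.4472/1⌋ = 9.
Subsquare: lon ⌊1.9749/0.0833333⌋ = 23 → x; lat ⌊0.4472/0.0416667⌋ = 10 → k.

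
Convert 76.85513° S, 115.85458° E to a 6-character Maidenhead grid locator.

OB73wd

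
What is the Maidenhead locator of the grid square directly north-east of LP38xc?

LP48ad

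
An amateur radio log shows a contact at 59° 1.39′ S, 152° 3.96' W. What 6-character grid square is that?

Offset from 180°W / 90°S: lon 27.9340°, lat 30.9768°.
Field (20°×10°, letters A–R): lon ⌊27.9340/20⌋ = 1 → B; lat ⌊30.9768/10⌋ = 3 → D.
Square (2°×1°, digits 0–9): lon ⌊7.9340/2⌋ = 3; lat ⌊0.9768/1⌋ = 0.
Subsquare (5′×2.5′, letters a–x): lon ⌊1.9340/0.0833333⌋ = 23 → x; lat ⌊0.9768/0.0416667⌋ = 23 → x.

BD30xx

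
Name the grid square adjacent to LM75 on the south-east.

Longitude square 7; +1 → 8.
Latitude square 5; −1 → 4.

LM84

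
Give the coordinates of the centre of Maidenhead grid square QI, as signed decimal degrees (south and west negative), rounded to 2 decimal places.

Field Q=16, I=8: +16·20° lon, +8·10° lat → SW at lon 140°, lat -10°.
Cell spans 20° lon × 10° lat. Centre is SW corner plus half of each.
latitude -5.00, longitude 150.00.

-5.00, 150.00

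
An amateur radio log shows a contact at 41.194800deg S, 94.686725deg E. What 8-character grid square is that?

NE78it23

Shift to the Maidenhead origin (180°W, 90°S): lon 274.68673, lat 48.80520.
Field: 274.68673/20 → 13 → N, 48.80520/10 → 4 → E; chars NE.
Square: 14.68673/2 → 7, 8.80520/1 → 8; chars 78.
Subsquare: 0.68673/0.0833333 → 8 → i, 0.80520/0.0416667 → 19 → t; chars it.
Extended square: 0.02006/0.00833333 → 2, 0.01353/0.00416667 → 3; chars 23.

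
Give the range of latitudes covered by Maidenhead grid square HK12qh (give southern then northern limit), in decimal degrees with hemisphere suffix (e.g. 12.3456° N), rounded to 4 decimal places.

12.2917° N, 12.3333° N

Field H=7, K=10: +7·20° lon, +10·10° lat → SW at lon -40°, lat 10°.
Square 1, 2: +1·2° lon, +2·1° lat → SW at lon -38°, lat 12°.
Subsquare q=16, h=7: +16·0.0833333° lon, +7·0.0416667° lat → SW at lon -36.6667°, lat 12.2917°.
Cell spans 0.0833333° lon × 0.0416667° lat.
south 12.2917° N, north 12.3333° N.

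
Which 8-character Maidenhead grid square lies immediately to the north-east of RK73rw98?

RK73sw09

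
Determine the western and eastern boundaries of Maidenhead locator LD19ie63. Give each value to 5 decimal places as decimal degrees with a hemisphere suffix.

42.71667° E, 42.72500° E

Field L=11, D=3: +11·20° lon, +3·10° lat → SW at lon 40°, lat -60°.
Square 1, 9: +1·2° lon, +9·1° lat → SW at lon 42°, lat -51°.
Subsquare i=8, e=4: +8·0.0833333° lon, +4·0.0416667° lat → SW at lon 42.6667°, lat -50.8333°.
Extended square 6, 3: +6·0.00833333° lon, +3·0.00416667° lat → SW at lon 42.7167°, lat -50.8208°.
Cell spans 0.00833333° lon × 0.00416667° lat.
west 42.71667° E, east 42.72500° E.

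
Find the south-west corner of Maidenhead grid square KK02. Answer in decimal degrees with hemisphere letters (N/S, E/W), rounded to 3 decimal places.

Field K=10, K=10: +10·20° lon, +10·10° lat → SW at lon 20°, lat 10°.
Square 0, 2: +0·2° lon, +2·1° lat → SW at lon 20°, lat 12°.
latitude 12.000° N, longitude 20.000° E.

12.000° N, 20.000° E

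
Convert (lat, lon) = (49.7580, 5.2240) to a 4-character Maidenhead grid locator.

JN29

Shift to the Maidenhead origin (180°W, 90°S): lon 185.22, lat 139.76.
Field: lon ⌊185.22/20⌋ = 9 → J; lat ⌊139.76/10⌋ = 13 → N.
Square: lon ⌊5.22/2⌋ = 2; lat ⌊9.76/1⌋ = 9.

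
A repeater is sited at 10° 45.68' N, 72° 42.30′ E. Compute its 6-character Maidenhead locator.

MK60is

Add 180° to longitude and 90° to latitude: 252.7050, 100.7613.
Field: 252.7050/20 → 12 → M, 100.7613/10 → 10 → K; chars MK.
Square: 12.7050/2 → 6, 0.7613/1 → 0; chars 60.
Subsquare: 0.7050/0.0833333 → 8 → i, 0.7613/0.0416667 → 18 → s; chars is.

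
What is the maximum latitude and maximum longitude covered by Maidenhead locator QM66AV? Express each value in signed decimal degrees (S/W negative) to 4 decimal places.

36.9167, 152.0833

Field Q=16, M=12: +16·20° lon, +12·10° lat → SW at lon 140°, lat 30°.
Square 6, 6: +6·2° lon, +6·1° lat → SW at lon 152°, lat 36°.
Subsquare a=0, v=21: +0·0.0833333° lon, +21·0.0416667° lat → SW at lon 152°, lat 36.875°.
Cell spans 0.0833333° lon × 0.0416667° lat. NE corner is SW corner plus one full cell.
latitude 36.9167, longitude 152.0833.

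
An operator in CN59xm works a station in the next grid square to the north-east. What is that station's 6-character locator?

CN69an

Longitude subsquare x = 23; +1 → 24, wraps to 0 = a, carry into square.
Longitude square 5; +1 → 6.
Latitude subsquare m = 12; +1 → 13 = n.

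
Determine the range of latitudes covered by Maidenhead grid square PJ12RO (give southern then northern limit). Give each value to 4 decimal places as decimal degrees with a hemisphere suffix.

Field P=15, J=9: +15·20° lon, +9·10° lat → SW at lon 120°, lat 0°.
Square 1, 2: +1·2° lon, +2·1° lat → SW at lon 122°, lat 2°.
Subsquare r=17, o=14: +17·0.0833333° lon, +14·0.0416667° lat → SW at lon 123.417°, lat 2.58333°.
Cell spans 0.0833333° lon × 0.0416667° lat.
south 2.5833° N, north 2.6250° N.

2.5833° N, 2.6250° N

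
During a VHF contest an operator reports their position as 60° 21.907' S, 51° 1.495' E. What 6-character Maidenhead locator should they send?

LC59mp

Add 180° to longitude and 90° to latitude: 231.0249, 29.6349.
Field (20°×10°, letters A–R): lon ⌊231.0249/20⌋ = 11 → L; lat ⌊29.6349/10⌋ = 2 → C.
Square (2°×1°, digits 0–9): lon ⌊11.0249/2⌋ = 5; lat ⌊9.6349/1⌋ = 9.
Subsquare (5′×2.5′, letters a–x): lon ⌊1.0249/0.0833333⌋ = 12 → m; lat ⌊0.6349/0.0416667⌋ = 15 → p.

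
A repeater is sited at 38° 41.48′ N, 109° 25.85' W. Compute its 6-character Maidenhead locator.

Shift to the Maidenhead origin (180°W, 90°S): lon 70.5692, lat 128.6913.
Field: lon ⌊70.5692/20⌋ = 3 → D; lat ⌊128.6913/10⌋ = 12 → M.
Square: lon ⌊10.5692/2⌋ = 5; lat ⌊8.6913/1⌋ = 8.
Subsquare: lon ⌊0.5692/0.0833333⌋ = 6 → g; lat ⌊0.6913/0.0416667⌋ = 16 → q.

DM58gq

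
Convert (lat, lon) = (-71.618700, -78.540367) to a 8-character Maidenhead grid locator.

Offset from 180°W / 90°S: lon 101.45963°, lat 18.38130°.
Field (20°×10°, letters A–R): 101.45963/20 → 5 → F, 18.38130/10 → 1 → B; chars FB.
Square (2°×1°, digits 0–9): 1.45963/2 → 0, 8.38130/1 → 8; chars 08.
Subsquare (5′×2.5′, letters a–x): 1.45963/0.0833333 → 17 → r, 0.38130/0.0416667 → 9 → j; chars rj.
Extended square (30″×15″, digits 0–9): 0.04297/0.00833333 → 5, 0.00630/0.00416667 → 1; chars 51.

FB08rj51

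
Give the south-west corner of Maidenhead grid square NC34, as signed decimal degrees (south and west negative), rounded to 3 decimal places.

-66.000, 86.000

Field N=13, C=2: +13·20° lon, +2·10° lat → SW at lon 80°, lat -70°.
Square 3, 4: +3·2° lon, +4·1° lat → SW at lon 86°, lat -66°.
latitude -66.000, longitude 86.000.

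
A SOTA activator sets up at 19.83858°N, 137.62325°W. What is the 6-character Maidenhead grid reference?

Offset from 180°W / 90°S: lon 42.3767°, lat 109.8386°.
Field: lon ⌊42.3767/20⌋ = 2 → C; lat ⌊109.8386/10⌋ = 10 → K.
Square: lon ⌊2.3767/2⌋ = 1; lat ⌊9.8386/1⌋ = 9.
Subsquare: lon ⌊0.3767/0.0833333⌋ = 4 → e; lat ⌊0.8386/0.0416667⌋ = 20 → u.

CK19eu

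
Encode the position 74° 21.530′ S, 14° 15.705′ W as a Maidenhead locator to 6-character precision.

Shift to the Maidenhead origin (180°W, 90°S): lon 165.7382, lat 15.6412.
Field: lon ⌊165.7382/20⌋ = 8 → I; lat ⌊15.6412/10⌋ = 1 → B.
Square: lon ⌊5.7382/2⌋ = 2; lat ⌊5.6412/1⌋ = 5.
Subsquare: lon ⌊1.7382/0.0833333⌋ = 20 → u; lat ⌊0.6412/0.0416667⌋ = 15 → p.

IB25up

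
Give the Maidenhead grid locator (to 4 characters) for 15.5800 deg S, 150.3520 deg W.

BH44

Offset from 180°W / 90°S: lon 29.65°, lat 74.42°.
Field: lon ⌊29.65/20⌋ = 1 → B; lat ⌊74.42/10⌋ = 7 → H.
Square: lon ⌊9.65/2⌋ = 4; lat ⌊4.42/1⌋ = 4.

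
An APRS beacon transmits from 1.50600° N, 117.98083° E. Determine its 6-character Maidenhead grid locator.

OJ81xm

Offset from 180°W / 90°S: lon 297.9808°, lat 91.5060°.
Field: lon ⌊297.9808/20⌋ = 14 → O; lat ⌊91.5060/10⌋ = 9 → J.
Square: lon ⌊17.9808/2⌋ = 8; lat ⌊1.5060/1⌋ = 1.
Subsquare: lon ⌊1.9808/0.0833333⌋ = 23 → x; lat ⌊0.5060/0.0416667⌋ = 12 → m.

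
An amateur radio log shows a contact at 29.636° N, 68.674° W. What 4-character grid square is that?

FL59

Add 180° to longitude and 90° to latitude: 111.33, 119.64.
Field: 111.33/20 → 5 → F, 119.64/10 → 11 → L; chars FL.
Square: 11.33/2 → 5, 9.64/1 → 9; chars 59.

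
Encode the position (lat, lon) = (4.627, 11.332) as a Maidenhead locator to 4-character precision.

Add 180° to longitude and 90° to latitude: 191.33, 94.63.
Field: 191.33/20 → 9 → J, 94.63/10 → 9 → J; chars JJ.
Square: 11.33/2 → 5, 4.63/1 → 4; chars 54.

JJ54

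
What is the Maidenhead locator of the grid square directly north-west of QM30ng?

QM30mh

Longitude subsquare n = 13; −1 → 12 = m.
Latitude subsquare g = 6; +1 → 7 = h.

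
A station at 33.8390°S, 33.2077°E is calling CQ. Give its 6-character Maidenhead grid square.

KF66od

Offset from 180°W / 90°S: lon 213.2077°, lat 56.1610°.
Field: lon ⌊213.2077/20⌋ = 10 → K; lat ⌊56.1610/10⌋ = 5 → F.
Square: lon ⌊13.2077/2⌋ = 6; lat ⌊6.1610/1⌋ = 6.
Subsquare: lon ⌊1.2077/0.0833333⌋ = 14 → o; lat ⌊0.1610/0.0416667⌋ = 3 → d.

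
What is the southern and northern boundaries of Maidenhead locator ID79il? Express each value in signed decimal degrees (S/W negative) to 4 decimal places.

-50.5417, -50.5000

Field I=8, D=3: +8·20° lon, +3·10° lat → SW at lon -20°, lat -60°.
Square 7, 9: +7·2° lon, +9·1° lat → SW at lon -6°, lat -51°.
Subsquare i=8, l=11: +8·0.0833333° lon, +11·0.0416667° lat → SW at lon -5.33333°, lat -50.5417°.
Cell spans 0.0833333° lon × 0.0416667° lat.
south -50.5417, north -50.5000.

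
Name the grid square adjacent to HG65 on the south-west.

HG54

Longitude square 6; −1 → 5.
Latitude square 5; −1 → 4.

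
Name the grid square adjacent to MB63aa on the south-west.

Longitude subsquare a = 0; −1 → -1, wraps to 23 = x, carry into square.
Longitude square 6; −1 → 5.
Latitude subsquare a = 0; −1 → -1, wraps to 23 = x, carry into square.
Latitude square 3; −1 → 2.

MB52xx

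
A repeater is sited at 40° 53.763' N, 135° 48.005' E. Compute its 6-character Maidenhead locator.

PN70vv

Offset from 180°W / 90°S: lon 315.8001°, lat 130.8961°.
Field: lon ⌊315.8001/20⌋ = 15 → P; lat ⌊130.8961/10⌋ = 13 → N.
Square: lon ⌊15.8001/2⌋ = 7; lat ⌊0.8961/1⌋ = 0.
Subsquare: lon ⌊1.8001/0.0833333⌋ = 21 → v; lat ⌊0.8961/0.0416667⌋ = 21 → v.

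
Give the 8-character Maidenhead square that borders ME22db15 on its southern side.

ME22db14

Latitude extended square 5; −1 → 4.
The longitude characters are unchanged.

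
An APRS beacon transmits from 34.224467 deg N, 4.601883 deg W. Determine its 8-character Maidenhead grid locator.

Shift to the Maidenhead origin (180°W, 90°S): lon 175.39812, lat 124.22447.
Field (20°×10°, letters A–R): lon ⌊175.39812/20⌋ = 8 → I; lat ⌊124.22447/10⌋ = 12 → M.
Square (2°×1°, digits 0–9): lon ⌊15.39812/2⌋ = 7; lat ⌊4.22447/1⌋ = 4.
Subsquare (5′×2.5′, letters a–x): lon ⌊1.39812/0.0833333⌋ = 16 → q; lat ⌊0.22447/0.0416667⌋ = 5 → f.
Extended square (30″×15″, digits 0–9): lon ⌊0.06478/0.00833333⌋ = 7; lat ⌊0.01613/0.00416667⌋ = 3.

IM74qf73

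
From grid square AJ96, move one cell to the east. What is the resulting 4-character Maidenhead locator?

BJ06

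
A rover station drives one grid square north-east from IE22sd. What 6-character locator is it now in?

IE22te

Longitude subsquare s = 18; +1 → 19 = t.
Latitude subsquare d = 3; +1 → 4 = e.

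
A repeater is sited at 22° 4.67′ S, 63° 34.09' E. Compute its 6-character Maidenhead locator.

Shift to the Maidenhead origin (180°W, 90°S): lon 243.5682, lat 67.9222.
Field (20°×10°, letters A–R): 243.5682/20 → 12 → M, 67.9222/10 → 6 → G; chars MG.
Square (2°×1°, digits 0–9): 3.5682/2 → 1, 7.9222/1 → 7; chars 17.
Subsquare (5′×2.5′, letters a–x): 1.5682/0.0833333 → 18 → s, 0.9222/0.0416667 → 22 → w; chars sw.

MG17sw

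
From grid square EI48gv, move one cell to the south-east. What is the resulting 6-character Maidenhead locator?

EI48hu

Longitude subsquare g = 6; +1 → 7 = h.
Latitude subsquare v = 21; −1 → 20 = u.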